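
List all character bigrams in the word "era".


Word: "era" (length 3)
Number of bigrams = 3 - 2 + 1 = 2
  Position 0: "er"
  Position 1: "ra"
Bigrams = "er", "ra"


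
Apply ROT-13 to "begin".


Word: "begin"
Shift: 13
Each letter → (letter + shift) mod 26:
  'b' (1) + 13 = 14 → 'o'
  'e' (4) + 13 = 17 → 'r'
  'g' (6) + 13 = 19 → 't'
  'i' (8) + 13 = 21 → 'v'
  'n' (13) + 13 = 0 → 'a'
Result = "ortva"


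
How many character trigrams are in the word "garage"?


Word: "garage" (length 6)
Number of 3-grams = length - 3 + 1 = 6 - 3 + 1
= 4


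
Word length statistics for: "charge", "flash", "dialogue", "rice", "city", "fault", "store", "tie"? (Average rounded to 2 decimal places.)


Lengths: "charge"=6, "flash"=5, "dialogue"=8, "rice"=4, "city"=4, "fault"=5, "store"=5, "tie"=3
Sum = 40, Count = 8
Average = 40/8 = 5.00
= avg=5.00, min=3, max=8


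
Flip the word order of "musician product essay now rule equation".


Original: "musician product essay now rule equation"
Words (1..n): musician | product | essay | now | rule | equation
Reversed (n..1): equation | rule | now | essay | product | musician
Result = "equation rule now essay product musician"


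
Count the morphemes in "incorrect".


Word: "incorrect"
Morphemes: in- + correct
Each morpheme carries meaning
= 2 morphemes


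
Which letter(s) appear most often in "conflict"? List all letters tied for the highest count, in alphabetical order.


Word: "conflict"
Letter counts:
  'c': 2
  'f': 1
  'i': 1
  'l': 1
  'n': 1
  'o': 1
  't': 1
Maximum count = 2
Most frequent = 'c' (2 times each)


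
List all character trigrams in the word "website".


Word: "website" (length 7)
Number of trigrams = 7 - 3 + 1 = 5
  Position 0: "web"
  Position 1: "ebs"
  Position 2: "bsi"
  Position 3: "sit"
  Position 4: "ite"
Trigrams = "web", "ebs", "bsi", "sit", "ite"


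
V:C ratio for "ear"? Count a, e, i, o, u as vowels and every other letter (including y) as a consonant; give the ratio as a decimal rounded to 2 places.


Word: "ear"
Vowels (a,e,i,o,u): 2
Consonants: 1
Ratio = 2/1
= 2.00


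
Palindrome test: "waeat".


Word: "waeat"
Reversed: "taeaw"
Forward == Backward? waeat != taeaw
Palindrome = No


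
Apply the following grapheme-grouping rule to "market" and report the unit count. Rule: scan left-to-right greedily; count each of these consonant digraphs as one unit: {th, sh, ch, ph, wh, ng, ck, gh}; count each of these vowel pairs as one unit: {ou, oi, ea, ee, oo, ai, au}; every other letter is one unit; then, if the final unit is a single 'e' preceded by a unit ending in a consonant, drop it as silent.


Word: "market" (6 letters)
Left-to-right scan:
  1. 'm' (letter)
  2. 'a' (letter)
  3. 'r' (letter)
  4. 'k' (letter)
  5. 'e' (letter)
  6. 't' (letter)
Units from scan: 6
Sound units = 6 units


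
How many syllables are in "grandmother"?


Word: "grandmother"
Syllable breakdown: grand | moth | er
Counting: 3 parts
= 3 syllables


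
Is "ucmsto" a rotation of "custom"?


Word: "custom", Candidate: "ucmsto"
Method: check if candidate is substring of word+word
"customcustom" contains "ucmsto"? No
Is rotation = No


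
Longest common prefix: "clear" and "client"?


Word 1: "clear"
Word 2: "client"
Comparing from start:
  Pos 0: 'c' == 'c'
  Pos 1: 'l' == 'l'
  Pos 2: 'e' != 'i' (stop)
LCP = "cl" (length 2)


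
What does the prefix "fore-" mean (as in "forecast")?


Prefix: fore-
Example: forecast (fore- + cast)
Meaning = before


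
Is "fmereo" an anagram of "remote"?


Word 1: "remote" → sorted: eemort
Word 2: "fmereo" → sorted: eefmor
Same letters? eemort != eefmor
Anagram = No


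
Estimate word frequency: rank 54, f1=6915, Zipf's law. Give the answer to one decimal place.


Zipf's law: f(r) = f(1) / r
f(1) = 6915
f(54) = 6915 / 54
= 128.1 occurrences


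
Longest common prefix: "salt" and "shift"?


Word 1: "salt"
Word 2: "shift"
Comparing from start:
  Pos 0: 's' == 's'
  Pos 1: 'a' != 'h' (stop)
LCP = "s" (length 1)


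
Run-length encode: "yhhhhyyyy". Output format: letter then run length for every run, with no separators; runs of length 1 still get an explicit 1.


String: "yhhhhyyyy"
Scanning for consecutive runs:
  'y' x 1
  'h' x 4
  'y' x 4
RLE = "y1h4y4"


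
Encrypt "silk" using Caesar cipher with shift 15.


Word: "silk"
Shift: 15
Each letter → (letter + shift) mod 26:
  's' (18) + 15 = 7 → 'h'
  'i' (8) + 15 = 23 → 'x'
  'l' (11) + 15 = 0 → 'a'
  'k' (10) + 15 = 25 → 'z'
Result = "hxaz"


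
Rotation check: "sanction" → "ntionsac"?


Word: "sanction", Candidate: "ntionsac"
Method: check if candidate is substring of word+word
"sanctionsanction" contains "ntionsac"? No
Is rotation = No


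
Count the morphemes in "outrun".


Word: "outrun"
Morphemes: out- | run
Each morpheme carries meaning
= 2 morphemes


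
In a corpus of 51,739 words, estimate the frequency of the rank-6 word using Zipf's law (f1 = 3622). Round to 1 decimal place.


Zipf's law: f(r) = f(1) / r
f(1) = 3622
f(6) = 3622 / 6
= 603.7 occurrences


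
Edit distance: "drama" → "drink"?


Word 1: "drama" (length 5)
Word 2: "drink" (length 5)
One optimal edit sequence (insert/delete/substitute each cost 1):
  1. keep 'd'
  2. keep 'r'
  3. substitute 'a' -> 'i'  (+1)
  4. substitute 'm' -> 'n'  (+1)
  5. substitute 'a' -> 'k'  (+1)
Total edit operations: 3
Edit distance = 3


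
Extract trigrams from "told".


Word: "told" (length 4)
Number of trigrams = 4 - 3 + 1 = 2
  Position 0: "tol"
  Position 1: "old"
Trigrams = "tol", "old"


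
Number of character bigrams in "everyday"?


Word: "everyday" (length 8)
Number of 2-grams = length - 2 + 1 = 8 - 2 + 1
= 7


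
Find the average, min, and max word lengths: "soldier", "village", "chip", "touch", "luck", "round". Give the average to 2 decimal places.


Lengths: "soldier"=7, "village"=7, "chip"=4, "touch"=5, "luck"=4, "round"=5
Sum = 32, Count = 6
Average = 32/6 = 5.33
= avg=5.33, min=4, max=7


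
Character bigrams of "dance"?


Word: "dance" (length 5)
Number of bigrams = 5 - 2 + 1 = 4
  Position 0: "da"
  Position 1: "an"
  Position 2: "nc"
  Position 3: "ce"
Bigrams = "da", "an", "nc", "ce"


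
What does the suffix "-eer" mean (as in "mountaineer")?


Suffix: -eer
Example: mountaineer (mountain + -eer)
Meaning = one who is concerned with


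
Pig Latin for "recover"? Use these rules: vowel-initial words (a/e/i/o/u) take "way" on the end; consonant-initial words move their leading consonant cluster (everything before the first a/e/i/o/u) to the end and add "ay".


Word: "recover"
Starts with consonant(s) → move to end, add 'ay'
Consonant cluster: "r"
Pig Latin = "ecoverray"


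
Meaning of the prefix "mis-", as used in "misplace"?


Prefix: mis-
As in: misplace -> mis- + place
Meaning = wrongly


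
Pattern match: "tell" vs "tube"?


Pattern of "tell": [0, 1, 2, 2]
Pattern of "tube": [0, 1, 2, 3]
Patterns do not match
Same pattern = No


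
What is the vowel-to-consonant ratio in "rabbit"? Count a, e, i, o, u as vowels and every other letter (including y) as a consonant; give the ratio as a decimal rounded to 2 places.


Word: "rabbit"
Vowels (a,e,i,o,u): 2
Consonants: 4
Ratio = 2/4
= 0.50


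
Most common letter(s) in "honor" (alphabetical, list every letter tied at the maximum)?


Word: "honor"
Letter counts:
  'h': 1
  'n': 1
  'o': 2
  'r': 1
Maximum count = 2
Most frequent = 'o' (2 times each)


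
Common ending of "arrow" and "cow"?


Word 1: "arrow"
Word 2: "cow"
Comparing from end:
  Pos -1: 'w' == 'w'
  Pos -2: 'o' == 'o'
  Pos -3: 'r' != 'c' (stop)
LCS = "ow" (length 2)


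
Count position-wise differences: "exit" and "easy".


Comparing character by character (same length = 4):
  Pos 0: 'e' vs 'e' =
  Pos 1: 'x' vs 'a' !=
  Pos 2: 'i' vs 's' !=
  Pos 3: 't' vs 'y' !=
Hamming distance = 3


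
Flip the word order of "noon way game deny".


Original: "noon way game deny"
Words (1..n): noon | way | game | deny
Reversed (n..1): deny | game | way | noon
Result = "deny game way noon"


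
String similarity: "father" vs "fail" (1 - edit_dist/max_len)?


Word 1: "father" (length 6)
Word 2: "fail" (length 4)
One optimal edit sequence:
  1. keep 'f'
  2. keep 'a'
  3. delete 't'  (+1)
  4. delete 'h'  (+1)
  5. substitute 'e' -> 'i'  (+1)
  6. substitute 'r' -> 'l'  (+1)
Edit distance = 4
Max length = max(6, 4) = 6
Similarity = 1 - 4/6
= 0.3333


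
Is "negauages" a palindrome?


Word: "negauages"
Reversed: "segauagen"
Forward == Backward? negauages != segauagen
Palindrome = No


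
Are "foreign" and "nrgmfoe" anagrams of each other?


Word 1: "foreign" → sorted: efginor
Word 2: "nrgmfoe" → sorted: efgmnor
Same letters? efginor != efgmnor
Anagram = No


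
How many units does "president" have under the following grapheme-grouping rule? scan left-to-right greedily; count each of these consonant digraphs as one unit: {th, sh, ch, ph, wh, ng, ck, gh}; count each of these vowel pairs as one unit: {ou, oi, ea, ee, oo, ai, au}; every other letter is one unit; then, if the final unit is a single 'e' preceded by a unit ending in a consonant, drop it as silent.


Word: "president" (9 letters)
Left-to-right scan:
  1. 'p' (letter)
  2. 'r' (letter)
  3. 'e' (letter)
  4. 's' (letter)
  5. 'i' (letter)
  6. 'd' (letter)
  7. 'e' (letter)
  8. 'n' (letter)
  9. 't' (letter)
Units from scan: 9
Sound units = 9 units


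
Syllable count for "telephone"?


Word: "telephone"
Syllable breakdown: tel / e / phone
Counting: 3 parts
= 3 syllables


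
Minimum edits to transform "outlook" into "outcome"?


Word 1: "outlook" (length 7)
Word 2: "outcome" (length 7)
One optimal edit sequence (insert/delete/substitute each cost 1):
  1. keep 'o'
  2. keep 'u'
  3. keep 't'
  4. substitute 'l' -> 'c'  (+1)
  5. keep 'o'
  6. substitute 'o' -> 'm'  (+1)
  7. substitute 'k' -> 'e'  (+1)
Total edit operations: 3
Edit distance = 3


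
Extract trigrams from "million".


Word: "million" (length 7)
Number of trigrams = 7 - 3 + 1 = 5
  Position 0: "mil"
  Position 1: "ill"
  Position 2: "lli"
  Position 3: "lio"
  Position 4: "ion"
Trigrams = "mil", "ill", "lli", "lio", "ion"


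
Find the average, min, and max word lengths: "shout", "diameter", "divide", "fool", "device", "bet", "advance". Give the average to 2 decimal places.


Lengths: "shout"=5, "diameter"=8, "divide"=6, "fool"=4, "device"=6, "bet"=3, "advance"=7
Sum = 39, Count = 7
Average = 39/7 = 5.57
= avg=5.57, min=3, max=8


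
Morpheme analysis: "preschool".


Word: "preschool"
Morphemes: pre- + school
Each morpheme carries meaning
= 2 morphemes


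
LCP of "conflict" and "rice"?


Word 1: "conflict"
Word 2: "rice"
Comparing from start:
  Pos 0: 'c' != 'r' (stop)
LCP = "" (length 0)


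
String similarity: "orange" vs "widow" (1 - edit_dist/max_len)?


Word 1: "orange" (length 6)
Word 2: "widow" (length 5)
One optimal edit sequence:
  1. delete 'o'  (+1)
  2. substitute 'r' -> 'w'  (+1)
  3. substitute 'a' -> 'i'  (+1)
  4. substitute 'n' -> 'd'  (+1)
  5. substitute 'g' -> 'o'  (+1)
  6. substitute 'e' -> 'w'  (+1)
Edit distance = 6
Max length = max(6, 5) = 6
Similarity = 1 - 6/6
= 0.0000


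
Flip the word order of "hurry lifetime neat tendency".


Original: "hurry lifetime neat tendency"
Words (1..n): hurry | lifetime | neat | tendency
Reversed (n..1): tendency | neat | lifetime | hurry
Result = "tendency neat lifetime hurry"


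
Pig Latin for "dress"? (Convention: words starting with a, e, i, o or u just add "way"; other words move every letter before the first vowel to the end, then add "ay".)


Word: "dress"
Starts with consonant(s) → move to end, add 'ay'
Consonant cluster: "dr"
Pig Latin = "essdray"


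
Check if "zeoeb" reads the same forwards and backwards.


Word: "zeoeb"
Reversed: "beoez"
Forward == Backward? zeoeb != beoez
Palindrome = No


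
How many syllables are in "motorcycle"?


Word: "motorcycle"
Syllable breakdown: mo-tor-cy-cle
Counting: 4 parts
= 4 syllables


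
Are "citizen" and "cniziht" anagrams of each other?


Word 1: "citizen" → sorted: ceiintz
Word 2: "cniziht" → sorted: chiintz
Same letters? ceiintz != chiintz
Anagram = No


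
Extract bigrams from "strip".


Word: "strip" (length 5)
Number of bigrams = 5 - 2 + 1 = 4
  Position 0: "st"
  Position 1: "tr"
  Position 2: "ri"
  Position 3: "ip"
Bigrams = "st", "tr", "ri", "ip"


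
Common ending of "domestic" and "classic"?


Word 1: "domestic"
Word 2: "classic"
Comparing from end:
  Pos -1: 'c' == 'c'
  Pos -2: 'i' == 'i'
  Pos -3: 't' != 's' (stop)
LCS = "ic" (length 2)


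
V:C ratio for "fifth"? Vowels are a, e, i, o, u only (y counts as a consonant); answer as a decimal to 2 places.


Word: "fifth"
Vowels (a,e,i,o,u): 1
Consonants: 4
Ratio = 1/4
= 0.25


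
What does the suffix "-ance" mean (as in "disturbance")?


Suffix: -ance
As in: disturbance -> disturb + -ance
Meaning = state of


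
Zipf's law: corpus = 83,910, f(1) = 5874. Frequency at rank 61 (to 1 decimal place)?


Zipf's law: f(r) = f(1) / r
f(1) = 5874
f(61) = 5874 / 61
= 96.3 occurrences


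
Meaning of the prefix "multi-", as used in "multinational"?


Prefix: multi-
Example: multinational (multi- + national)
Meaning = many


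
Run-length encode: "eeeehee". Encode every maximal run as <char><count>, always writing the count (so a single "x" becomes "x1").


String: "eeeehee"
Scanning for consecutive runs:
  'e' x 4
  'h' x 1
  'e' x 2
RLE = "e4h1e2"


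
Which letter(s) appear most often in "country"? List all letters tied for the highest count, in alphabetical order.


Word: "country"
Letter counts:
  'c': 1
  'n': 1
  'o': 1
  'r': 1
  't': 1
  'u': 1
  'y': 1
Maximum count = 1
Most frequent = 'c', 'n', 'o', 'r', 't', 'u', 'y' (1 time each)


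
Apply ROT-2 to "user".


Word: "user"
Shift: 2
Each letter → (letter + shift) mod 26:
  'u' (20) + 2 = 22 → 'w'
  's' (18) + 2 = 20 → 'u'
  'e' (4) + 2 = 6 → 'g'
  'r' (17) + 2 = 19 → 't'
Result = "wugt"


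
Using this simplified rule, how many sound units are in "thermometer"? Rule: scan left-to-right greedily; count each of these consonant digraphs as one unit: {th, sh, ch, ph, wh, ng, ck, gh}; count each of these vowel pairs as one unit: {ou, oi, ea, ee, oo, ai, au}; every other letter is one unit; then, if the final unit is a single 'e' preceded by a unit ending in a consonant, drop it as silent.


Word: "thermometer" (11 letters)
Left-to-right scan:
  [1] 'th' (digraph)
  [2] 'e' (letter)
  [3] 'r' (letter)
  [4] 'm' (letter)
  [5] 'o' (letter)
  [6] 'm' (letter)
  [7] 'e' (letter)
  [8] 't' (letter)
  [9] 'e' (letter)
  [10] 'r' (letter)
Units from scan: 10
Sound units = 10 units


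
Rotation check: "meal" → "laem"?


Word: "meal", Candidate: "laem"
Method: check if candidate is substring of word+word
"mealmeal" contains "laem"? No
Is rotation = No


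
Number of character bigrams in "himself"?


Word: "himself" (length 7)
Number of 2-grams = length - 2 + 1 = 7 - 2 + 1
= 6


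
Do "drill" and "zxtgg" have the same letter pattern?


Pattern of "drill": [0, 1, 2, 3, 3]
Pattern of "zxtgg": [0, 1, 2, 3, 3]
Patterns match
Same pattern = Yes


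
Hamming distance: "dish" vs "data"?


Comparing character by character (same length = 4):
  Pos 0: 'd' vs 'd' =
  Pos 1: 'i' vs 'a' !=
  Pos 2: 's' vs 't' !=
  Pos 3: 'h' vs 'a' !=
Hamming distance = 3


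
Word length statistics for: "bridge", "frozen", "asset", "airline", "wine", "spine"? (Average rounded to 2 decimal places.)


Lengths: "bridge"=6, "frozen"=6, "asset"=5, "airline"=7, "wine"=4, "spine"=5
Sum = 33, Count = 6
Average = 33/6 = 5.50
= avg=5.50, min=4, max=7


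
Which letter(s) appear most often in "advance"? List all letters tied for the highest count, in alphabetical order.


Word: "advance"
Letter counts:
  'a': 2
  'c': 1
  'd': 1
  'e': 1
  'n': 1
  'v': 1
Maximum count = 2
Most frequent = 'a' (2 times each)


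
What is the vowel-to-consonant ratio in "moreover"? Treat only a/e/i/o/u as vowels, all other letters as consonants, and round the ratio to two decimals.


Word: "moreover"
Vowels (a,e,i,o,u): 4
Consonants: 4
Ratio = 4/4
= 1.00


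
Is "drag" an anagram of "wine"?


Word 1: "wine" → sorted: einw
Word 2: "drag" → sorted: adgr
Same letters? einw != adgr
Anagram = No


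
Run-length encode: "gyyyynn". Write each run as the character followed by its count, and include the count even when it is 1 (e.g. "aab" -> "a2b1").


String: "gyyyynn"
Scanning for consecutive runs:
  'g' x 1
  'y' x 4
  'n' x 2
RLE = "g1y4n2"


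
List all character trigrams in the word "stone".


Word: "stone" (length 5)
Number of trigrams = 5 - 3 + 1 = 3
  Position 0: "sto"
  Position 1: "ton"
  Position 2: "one"
Trigrams = "sto", "ton", "one"


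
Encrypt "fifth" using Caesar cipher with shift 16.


Word: "fifth"
Shift: 16
Each letter → (letter + shift) mod 26:
  'f' (5) + 16 = 21 → 'v'
  'i' (8) + 16 = 24 → 'y'
  'f' (5) + 16 = 21 → 'v'
  't' (19) + 16 = 9 → 'j'
  'h' (7) + 16 = 23 → 'x'
Result = "vyvjx"


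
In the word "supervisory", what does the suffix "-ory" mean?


Suffix: -ory
As in: supervisory -> supervise + -ory, with a spelling change
Meaning = relating to / place for


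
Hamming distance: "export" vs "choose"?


Comparing character by character (same length = 6):
  Pos 0: 'e' vs 'c' !=
  Pos 1: 'x' vs 'h' !=
  Pos 2: 'p' vs 'o' !=
  Pos 3: 'o' vs 'o' =
  Pos 4: 'r' vs 's' !=
  Pos 5: 't' vs 'e' !=
Hamming distance = 5


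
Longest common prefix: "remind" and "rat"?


Word 1: "remind"
Word 2: "rat"
Comparing from start:
  Pos 0: 'r' == 'r'
  Pos 1: 'e' != 'a' (stop)
LCP = "r" (length 1)


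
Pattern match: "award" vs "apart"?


Pattern of "award": [0, 1, 0, 2, 3]
Pattern of "apart": [0, 1, 0, 2, 3]
Patterns match
Same pattern = Yes


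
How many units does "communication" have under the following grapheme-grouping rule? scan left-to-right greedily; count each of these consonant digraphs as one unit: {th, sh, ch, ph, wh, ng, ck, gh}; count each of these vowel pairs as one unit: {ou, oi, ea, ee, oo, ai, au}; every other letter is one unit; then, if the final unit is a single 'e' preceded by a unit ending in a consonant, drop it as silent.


Word: "communication" (13 letters)
Left-to-right scan:
  [1] 'c' (letter)
  [2] 'o' (letter)
  [3] 'm' (letter)
  [4] 'm' (letter)
  [5] 'u' (letter)
  [6] 'n' (letter)
  [7] 'i' (letter)
  [8] 'c' (letter)
  [9] 'a' (letter)
  [10] 't' (letter)
  [11] 'i' (letter)
  [12] 'o' (letter)
  [13] 'n' (letter)
Units from scan: 13
Sound units = 13 units


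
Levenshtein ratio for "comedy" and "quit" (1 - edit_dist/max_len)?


Word 1: "comedy" (length 6)
Word 2: "quit" (length 4)
One optimal edit sequence:
  1. delete 'c'  (+1)
  2. delete 'o'  (+1)
  3. substitute 'm' -> 'q'  (+1)
  4. substitute 'e' -> 'u'  (+1)
  5. substitute 'd' -> 'i'  (+1)
  6. substitute 'y' -> 't'  (+1)
Edit distance = 6
Max length = max(6, 4) = 6
Similarity = 1 - 6/6
= 0.0000


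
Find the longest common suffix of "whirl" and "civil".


Word 1: "whirl"
Word 2: "civil"
Comparing from end:
  Pos -1: 'l' == 'l'
  Pos -2: 'r' != 'i' (stop)
LCS = "l" (length 1)


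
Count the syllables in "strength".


Word: "strength"
Syllable breakdown: strength
Counting: 1 part
= 1 syllable


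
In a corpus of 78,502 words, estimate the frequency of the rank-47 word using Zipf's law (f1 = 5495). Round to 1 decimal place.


Zipf's law: f(r) = f(1) / r
f(1) = 5495
f(47) = 5495 / 47
= 116.9 occurrences


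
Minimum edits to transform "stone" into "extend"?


Word 1: "stone" (length 5)
Word 2: "extend" (length 6)
One optimal edit sequence (insert/delete/substitute each cost 1):
  1. insert 'e'  (+1)
  2. substitute 's' -> 'x'  (+1)
  3. keep 't'
  4. substitute 'o' -> 'e'  (+1)
  5. keep 'n'
  6. substitute 'e' -> 'd'  (+1)
Total edit operations: 4
Edit distance = 4


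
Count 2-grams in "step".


Word: "step" (length 4)
Number of 2-grams = length - 2 + 1 = 4 - 2 + 1
= 3


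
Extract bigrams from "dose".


Word: "dose" (length 4)
Number of bigrams = 4 - 2 + 1 = 3
  Position 0: "do"
  Position 1: "os"
  Position 2: "se"
Bigrams = "do", "os", "se"


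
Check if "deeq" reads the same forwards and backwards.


Word: "deeq"
Reversed: "qeed"
Forward == Backward? deeq != qeed
Palindrome = No


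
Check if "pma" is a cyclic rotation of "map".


Word: "map", Candidate: "pma"
Method: check if candidate is substring of word+word
"mapmap" contains "pma"? Yes
Is rotation = Yes


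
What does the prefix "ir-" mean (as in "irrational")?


Prefix: ir-
As in: irrational -> ir- + rational
Meaning = not


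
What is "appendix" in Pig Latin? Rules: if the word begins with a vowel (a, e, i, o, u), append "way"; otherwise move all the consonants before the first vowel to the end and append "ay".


Word: "appendix"
Starts with vowel → add 'way'
Pig Latin = "appendixway"


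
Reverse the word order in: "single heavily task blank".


Original: "single heavily task blank"
Words (1..n): single | heavily | task | blank
Reversed (n..1): blank | task | heavily | single
Result = "blank task heavily single"


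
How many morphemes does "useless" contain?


Word: "useless"
Morphemes: use | -less
Each morpheme carries meaning
= 2 morphemes


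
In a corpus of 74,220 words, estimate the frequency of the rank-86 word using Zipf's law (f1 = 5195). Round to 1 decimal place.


Zipf's law: f(r) = f(1) / r
f(1) = 5195
f(86) = 5195 / 86
= 60.4 occurrences


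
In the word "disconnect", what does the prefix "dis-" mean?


Prefix: dis-
As in: disconnect -> dis- + connect
Meaning = not / opposite


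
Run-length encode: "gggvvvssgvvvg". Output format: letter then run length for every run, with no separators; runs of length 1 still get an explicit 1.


String: "gggvvvssgvvvg"
Scanning for consecutive runs:
  'g' x 3
  'v' x 3
  's' x 2
  'g' x 1
  'v' x 3
  'g' x 1
RLE = "g3v3s2g1v3g1"


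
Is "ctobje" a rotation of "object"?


Word: "object", Candidate: "ctobje"
Method: check if candidate is substring of word+word
"objectobject" contains "ctobje"? Yes
Is rotation = Yes


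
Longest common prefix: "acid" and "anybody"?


Word 1: "acid"
Word 2: "anybody"
Comparing from start:
  Pos 0: 'a' == 'a'
  Pos 1: 'c' != 'n' (stop)
LCP = "a" (length 1)


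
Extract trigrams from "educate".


Word: "educate" (length 7)
Number of trigrams = 7 - 3 + 1 = 5
  Position 0: "edu"
  Position 1: "duc"
  Position 2: "uca"
  Position 3: "cat"
  Position 4: "ate"
Trigrams = "edu", "duc", "uca", "cat", "ate"


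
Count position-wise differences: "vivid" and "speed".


Comparing character by character (same length = 5):
  Pos 0: 'v' vs 's' !=
  Pos 1: 'i' vs 'p' !=
  Pos 2: 'v' vs 'e' !=
  Pos 3: 'i' vs 'e' !=
  Pos 4: 'd' vs 'd' =
Hamming distance = 4


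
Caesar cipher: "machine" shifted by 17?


Word: "machine"
Shift: 17
Each letter → (letter + shift) mod 26:
  'm' (12) + 17 = 3 → 'd'
  'a' (0) + 17 = 17 → 'r'
  'c' (2) + 17 = 19 → 't'
  'h' (7) + 17 = 24 → 'y'
  'i' (8) + 17 = 25 → 'z'
  'n' (13) + 17 = 4 → 'e'
  'e' (4) + 17 = 21 → 'v'
Result = "drtyzev"


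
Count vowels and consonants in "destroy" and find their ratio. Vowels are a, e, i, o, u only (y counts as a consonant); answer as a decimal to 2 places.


Word: "destroy"
Vowels (a,e,i,o,u): 2
Consonants: 5
Ratio = 2/5
= 0.40


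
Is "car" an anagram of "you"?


Word 1: "you" → sorted: ouy
Word 2: "car" → sorted: acr
Same letters? ouy != acr
Anagram = No


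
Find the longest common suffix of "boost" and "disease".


Word 1: "boost"
Word 2: "disease"
Comparing from end:
  Pos -1: 't' != 'e' (stop)
LCS = "" (length 0)


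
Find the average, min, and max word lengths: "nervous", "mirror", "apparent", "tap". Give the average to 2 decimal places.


Lengths: "nervous"=7, "mirror"=6, "apparent"=8, "tap"=3
Sum = 24, Count = 4
Average = 24/4 = 6.00
= avg=6.00, min=3, max=8


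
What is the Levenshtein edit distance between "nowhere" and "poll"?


Word 1: "nowhere" (length 7)
Word 2: "poll" (length 4)
One optimal edit sequence (insert/delete/substitute each cost 1):
  1. substitute 'n' -> 'p'  (+1)
  2. keep 'o'
  3. delete 'w'  (+1)
  4. delete 'h'  (+1)
  5. delete 'e'  (+1)
  6. substitute 'r' -> 'l'  (+1)
  7. substitute 'e' -> 'l'  (+1)
Total edit operations: 6
Edit distance = 6


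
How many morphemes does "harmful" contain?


Word: "harmful"
Morphemes: harm + -ful
Each morpheme carries meaning
= 2 morphemes


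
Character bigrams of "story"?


Word: "story" (length 5)
Number of bigrams = 5 - 2 + 1 = 4
  Position 0: "st"
  Position 1: "to"
  Position 2: "or"
  Position 3: "ry"
Bigrams = "st", "to", "or", "ry"


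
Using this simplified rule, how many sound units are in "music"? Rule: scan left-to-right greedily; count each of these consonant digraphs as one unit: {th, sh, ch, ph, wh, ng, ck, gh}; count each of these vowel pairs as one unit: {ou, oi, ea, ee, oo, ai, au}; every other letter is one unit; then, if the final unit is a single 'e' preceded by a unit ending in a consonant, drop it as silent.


Word: "music" (5 letters)
Left-to-right scan:
  [1] 'm' (letter)
  [2] 'u' (letter)
  [3] 's' (letter)
  [4] 'i' (letter)
  [5] 'c' (letter)
Units from scan: 5
Sound units = 5 units


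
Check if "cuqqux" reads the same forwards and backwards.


Word: "cuqqux"
Reversed: "xuqquc"
Forward == Backward? cuqqux != xuqquc
Palindrome = No


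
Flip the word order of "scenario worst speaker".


Original: "scenario worst speaker"
Words (1..n): scenario | worst | speaker
Reversed (n..1): speaker | worst | scenario
Result = "speaker worst scenario"


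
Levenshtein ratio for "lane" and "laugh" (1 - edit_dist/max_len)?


Word 1: "lane" (length 4)
Word 2: "laugh" (length 5)
One optimal edit sequence:
  1. keep 'l'
  2. keep 'a'
  3. insert 'u'  (+1)
  4. substitute 'n' -> 'g'  (+1)
  5. substitute 'e' -> 'h'  (+1)
Edit distance = 3
Max length = max(4, 5) = 5
Similarity = 1 - 3/5
= 0.4000


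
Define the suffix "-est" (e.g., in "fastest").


Suffix: -est
Example: fastest (fast + -est)
Meaning = most


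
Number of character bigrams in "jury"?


Word: "jury" (length 4)
Number of 2-grams = length - 2 + 1 = 4 - 2 + 1
= 3


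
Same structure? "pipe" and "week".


Pattern of "pipe": [0, 1, 0, 2]
Pattern of "week": [0, 1, 1, 2]
Patterns do not match
Same pattern = No


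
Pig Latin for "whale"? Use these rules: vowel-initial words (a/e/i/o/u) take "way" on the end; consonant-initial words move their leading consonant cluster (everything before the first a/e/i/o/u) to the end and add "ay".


Word: "whale"
Starts with consonant(s) → move to end, add 'ay'
Consonant cluster: "wh"
Pig Latin = "alewhay"


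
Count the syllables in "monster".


Word: "monster"
Syllable breakdown: mon | ster
Counting: 2 parts
= 2 syllables


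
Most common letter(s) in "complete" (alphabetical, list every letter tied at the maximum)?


Word: "complete"
Letter counts:
  'c': 1
  'e': 2
  'l': 1
  'm': 1
  'o': 1
  'p': 1
  't': 1
Maximum count = 2
Most frequent = 'e' (2 times each)


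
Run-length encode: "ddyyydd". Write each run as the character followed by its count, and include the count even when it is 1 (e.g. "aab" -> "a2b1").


String: "ddyyydd"
Scanning for consecutive runs:
  'd' x 2
  'y' x 3
  'd' x 2
RLE = "d2y3d2"


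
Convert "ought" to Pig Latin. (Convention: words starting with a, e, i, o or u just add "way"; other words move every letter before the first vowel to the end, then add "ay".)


Word: "ought"
Starts with vowel → add 'way'
Pig Latin = "oughtway"


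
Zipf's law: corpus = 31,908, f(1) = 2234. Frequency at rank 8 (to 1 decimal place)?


Zipf's law: f(r) = f(1) / r
f(1) = 2234
f(8) = 2234 / 8
= 279.3 occurrences


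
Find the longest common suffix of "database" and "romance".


Word 1: "database"
Word 2: "romance"
Comparing from end:
  Pos -1: 'e' == 'e'
  Pos -2: 's' != 'c' (stop)
LCS = "e" (length 1)


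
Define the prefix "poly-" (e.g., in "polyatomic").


Prefix: poly-
As in: polyatomic -> poly- + atomic
Meaning = many


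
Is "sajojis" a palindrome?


Word: "sajojis"
Reversed: "sijojas"
Forward == Backward? sajojis != sijojas
Palindrome = No


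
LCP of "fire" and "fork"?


Word 1: "fire"
Word 2: "fork"
Comparing from start:
  Pos 0: 'f' == 'f'
  Pos 1: 'i' != 'o' (stop)
LCP = "f" (length 1)


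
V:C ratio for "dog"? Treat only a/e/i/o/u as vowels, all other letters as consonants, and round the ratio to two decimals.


Word: "dog"
Vowels (a,e,i,o,u): 1
Consonants: 2
Ratio = 1/2
= 0.50


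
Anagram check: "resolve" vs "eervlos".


Word 1: "resolve" → sorted: eelorsv
Word 2: "eervlos" → sorted: eelorsv
Same letters? eelorsv == eelorsv
Anagram = Yes


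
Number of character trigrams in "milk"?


Word: "milk" (length 4)
Number of 3-grams = length - 3 + 1 = 4 - 3 + 1
= 2


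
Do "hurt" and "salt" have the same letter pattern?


Pattern of "hurt": [0, 1, 2, 3]
Pattern of "salt": [0, 1, 2, 3]
Patterns match
Same pattern = Yes


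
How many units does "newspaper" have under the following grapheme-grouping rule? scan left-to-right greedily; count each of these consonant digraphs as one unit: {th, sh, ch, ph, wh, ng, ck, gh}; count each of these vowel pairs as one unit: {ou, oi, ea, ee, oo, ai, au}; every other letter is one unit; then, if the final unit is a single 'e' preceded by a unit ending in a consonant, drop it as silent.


Word: "newspaper" (9 letters)
Left-to-right scan:
  (1) 'n' (letter)
  (2) 'e' (letter)
  (3) 'w' (letter)
  (4) 's' (letter)
  (5) 'p' (letter)
  (6) 'a' (letter)
  (7) 'p' (letter)
  (8) 'e' (letter)
  (9) 'r' (letter)
Units from scan: 9
Sound units = 9 units


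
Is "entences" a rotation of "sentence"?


Word: "sentence", Candidate: "entences"
Method: check if candidate is substring of word+word
"sentencesentence" contains "entences"? Yes
Is rotation = Yes


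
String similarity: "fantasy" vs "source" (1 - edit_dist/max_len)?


Word 1: "fantasy" (length 7)
Word 2: "source" (length 6)
One optimal edit sequence:
  1. delete 'f'  (+1)
  2. substitute 'a' -> 's'  (+1)
  3. substitute 'n' -> 'o'  (+1)
  4. substitute 't' -> 'u'  (+1)
  5. substitute 'a' -> 'r'  (+1)
  6. substitute 's' -> 'c'  (+1)
  7. substitute 'y' -> 'e'  (+1)
Edit distance = 7
Max length = max(7, 6) = 7
Similarity = 1 - 7/7
= 0.0000


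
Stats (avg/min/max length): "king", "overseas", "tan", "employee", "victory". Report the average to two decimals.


Lengths: "king"=4, "overseas"=8, "tan"=3, "employee"=8, "victory"=7
Sum = 30, Count = 5
Average = 30/5 = 6.00
= avg=6.00, min=3, max=8


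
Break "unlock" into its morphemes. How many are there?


Word: "unlock"
Morphemes: un- | lock
Each morpheme carries meaning
= 2 morphemes


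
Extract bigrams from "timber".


Word: "timber" (length 6)
Number of bigrams = 6 - 2 + 1 = 5
  Position 0: "ti"
  Position 1: "im"
  Position 2: "mb"
  Position 3: "be"
  Position 4: "er"
Bigrams = "ti", "im", "mb", "be", "er"


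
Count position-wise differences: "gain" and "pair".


Comparing character by character (same length = 4):
  Pos 0: 'g' vs 'p' !=
  Pos 1: 'a' vs 'a' =
  Pos 2: 'i' vs 'i' =
  Pos 3: 'n' vs 'r' !=
Hamming distance = 2


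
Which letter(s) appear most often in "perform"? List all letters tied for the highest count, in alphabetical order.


Word: "perform"
Letter counts:
  'e': 1
  'f': 1
  'm': 1
  'o': 1
  'p': 1
  'r': 2
Maximum count = 2
Most frequent = 'r' (2 times each)


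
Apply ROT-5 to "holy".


Word: "holy"
Shift: 5
Each letter → (letter + shift) mod 26:
  'h' (7) + 5 = 12 → 'm'
  'o' (14) + 5 = 19 → 't'
  'l' (11) + 5 = 16 → 'q'
  'y' (24) + 5 = 3 → 'd'
Result = "mtqd"


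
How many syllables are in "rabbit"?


Word: "rabbit"
Syllable breakdown: rab / bit
Counting: 2 parts
= 2 syllables


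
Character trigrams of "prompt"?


Word: "prompt" (length 6)
Number of trigrams = 6 - 3 + 1 = 4
  Position 0: "pro"
  Position 1: "rom"
  Position 2: "omp"
  Position 3: "mpt"
Trigrams = "pro", "rom", "omp", "mpt"


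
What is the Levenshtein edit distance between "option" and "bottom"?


Word 1: "option" (length 6)
Word 2: "bottom" (length 6)
One optimal edit sequence (insert/delete/substitute each cost 1):
  1. substitute 'o' -> 'b'  (+1)
  2. substitute 'p' -> 'o'  (+1)
  3. keep 't'
  4. substitute 'i' -> 't'  (+1)
  5. keep 'o'
  6. substitute 'n' -> 'm'  (+1)
Total edit operations: 4
Edit distance = 4


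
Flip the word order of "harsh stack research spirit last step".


Original: "harsh stack research spirit last step"
Words (1..n): harsh | stack | research | spirit | last | step
Reversed (n..1): step | last | spirit | research | stack | harsh
Result = "step last spirit research stack harsh"


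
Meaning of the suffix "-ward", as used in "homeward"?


Suffix: -ward
Example: homeward (home + -ward)
Meaning = in the direction of


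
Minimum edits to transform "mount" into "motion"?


Word 1: "mount" (length 5)
Word 2: "motion" (length 6)
One optimal edit sequence (insert/delete/substitute each cost 1):
  1. keep 'm'
  2. keep 'o'
  3. insert 't'  (+1)
  4. substitute 'u' -> 'i'  (+1)
  5. substitute 'n' -> 'o'  (+1)
  6. substitute 't' -> 'n'  (+1)
Total edit operations: 4
Edit distance = 4


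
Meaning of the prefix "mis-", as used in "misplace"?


Prefix: mis-
Example: misplace (mis- + place)
Meaning = wrongly


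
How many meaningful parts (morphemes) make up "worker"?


Word: "worker"
Morphemes: work / -er
Each morpheme carries meaning
= 2 morphemes


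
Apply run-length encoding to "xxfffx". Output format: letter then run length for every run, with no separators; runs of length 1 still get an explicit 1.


String: "xxfffx"
Scanning for consecutive runs:
  'x' x 2
  'f' x 3
  'x' x 1
RLE = "x2f3x1"


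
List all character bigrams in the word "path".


Word: "path" (length 4)
Number of bigrams = 4 - 2 + 1 = 3
  Position 0: "pa"
  Position 1: "at"
  Position 2: "th"
Bigrams = "pa", "at", "th"


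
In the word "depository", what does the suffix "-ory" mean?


Suffix: -ory
Example: depository = deposit + -ory
Meaning = relating to / place for


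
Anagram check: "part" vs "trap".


Word 1: "part" → sorted: aprt
Word 2: "trap" → sorted: aprt
Same letters? aprt == aprt
Anagram = Yes


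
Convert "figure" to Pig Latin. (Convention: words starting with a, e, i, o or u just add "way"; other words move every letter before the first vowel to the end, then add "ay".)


Word: "figure"
Starts with consonant(s) → move to end, add 'ay'
Consonant cluster: "f"
Pig Latin = "igurefay"


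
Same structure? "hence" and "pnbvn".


Pattern of "hence": [0, 1, 2, 3, 1]
Pattern of "pnbvn": [0, 1, 2, 3, 1]
Patterns match
Same pattern = Yes


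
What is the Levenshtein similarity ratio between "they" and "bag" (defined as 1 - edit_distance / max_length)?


Word 1: "they" (length 4)
Word 2: "bag" (length 3)
One optimal edit sequence:
  1. delete 't'  (+1)
  2. substitute 'h' -> 'b'  (+1)
  3. substitute 'e' -> 'a'  (+1)
  4. substitute 'y' -> 'g'  (+1)
Edit distance = 4
Max length = max(4, 3) = 4
Similarity = 1 - 4/4
= 0.0000


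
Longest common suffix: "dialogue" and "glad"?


Word 1: "dialogue"
Word 2: "glad"
Comparing from end:
  Pos -1: 'e' != 'd' (stop)
LCS = "" (length 0)


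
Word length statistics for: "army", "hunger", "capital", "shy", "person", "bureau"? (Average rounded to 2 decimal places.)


Lengths: "army"=4, "hunger"=6, "capital"=7, "shy"=3, "person"=6, "bureau"=6
Sum = 32, Count = 6
Average = 32/6 = 5.33
= avg=5.33, min=3, max=7


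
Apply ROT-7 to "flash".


Word: "flash"
Shift: 7
Each letter → (letter + shift) mod 26:
  'f' (5) + 7 = 12 → 'm'
  'l' (11) + 7 = 18 → 's'
  'a' (0) + 7 = 7 → 'h'
  's' (18) + 7 = 25 → 'z'
  'h' (7) + 7 = 14 → 'o'
Result = "mshzo"


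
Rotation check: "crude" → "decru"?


Word: "crude", Candidate: "decru"
Method: check if candidate is substring of word+word
"crudecrude" contains "decru"? Yes
Is rotation = Yes


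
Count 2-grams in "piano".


Word: "piano" (length 5)
Number of 2-grams = length - 2 + 1 = 5 - 2 + 1
= 4


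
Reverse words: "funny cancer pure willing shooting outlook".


Original: "funny cancer pure willing shooting outlook"
Words (1..n): funny | cancer | pure | willing | shooting | outlook
Reversed (n..1): outlook | shooting | willing | pure | cancer | funny
Result = "outlook shooting willing pure cancer funny"


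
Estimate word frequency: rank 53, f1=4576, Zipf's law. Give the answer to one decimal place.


Zipf's law: f(r) = f(1) / r
f(1) = 4576
f(53) = 4576 / 53
= 86.3 occurrences


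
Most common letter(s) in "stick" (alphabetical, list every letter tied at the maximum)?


Word: "stick"
Letter counts:
  'c': 1
  'i': 1
  'k': 1
  's': 1
  't': 1
Maximum count = 1
Most frequent = 'c', 'i', 'k', 's', 't' (1 time each)


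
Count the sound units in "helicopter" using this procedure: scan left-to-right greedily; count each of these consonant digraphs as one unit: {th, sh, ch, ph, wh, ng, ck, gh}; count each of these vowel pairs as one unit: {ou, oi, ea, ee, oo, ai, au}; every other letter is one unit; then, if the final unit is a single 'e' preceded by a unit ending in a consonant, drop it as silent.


Word: "helicopter" (10 letters)
Left-to-right scan:
  1. 'h' (letter)
  2. 'e' (letter)
  3. 'l' (letter)
  4. 'i' (letter)
  5. 'c' (letter)
  6. 'o' (letter)
  7. 'p' (letter)
  8. 't' (letter)
  9. 'e' (letter)
  10. 'r' (letter)
Units from scan: 10
Sound units = 10 units


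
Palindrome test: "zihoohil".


Word: "zihoohil"
Reversed: "lihoohiz"
Forward == Backward? zihoohil != lihoohiz
Palindrome = No


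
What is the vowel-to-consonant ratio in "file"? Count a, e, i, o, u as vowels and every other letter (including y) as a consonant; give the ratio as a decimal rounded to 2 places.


Word: "file"
Vowels (a,e,i,o,u): 2
Consonants: 2
Ratio = 2/2
= 1.00


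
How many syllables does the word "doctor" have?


Word: "doctor"
Syllable breakdown: doc · tor
Counting: 2 parts
= 2 syllables


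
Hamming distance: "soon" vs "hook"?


Comparing character by character (same length = 4):
  Pos 0: 's' vs 'h' !=
  Pos 1: 'o' vs 'o' =
  Pos 2: 'o' vs 'o' =
  Pos 3: 'n' vs 'k' !=
Hamming distance = 2


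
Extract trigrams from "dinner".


Word: "dinner" (length 6)
Number of trigrams = 6 - 3 + 1 = 4
  Position 0: "din"
  Position 1: "inn"
  Position 2: "nne"
  Position 3: "ner"
Trigrams = "din", "inn", "nne", "ner"


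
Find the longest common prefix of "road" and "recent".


Word 1: "road"
Word 2: "recent"
Comparing from start:
  Pos 0: 'r' == 'r'
  Pos 1: 'o' != 'e' (stop)
LCP = "r" (length 1)


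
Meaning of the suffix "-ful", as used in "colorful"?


Suffix: -ful
Example: colorful (color + -ful)
Meaning = full of


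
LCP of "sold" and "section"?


Word 1: "sold"
Word 2: "section"
Comparing from start:
  Pos 0: 's' == 's'
  Pos 1: 'o' != 'e' (stop)
LCP = "s" (length 1)


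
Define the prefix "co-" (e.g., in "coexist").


Prefix: co-
Example: coexist (co- + exist)
Meaning = together


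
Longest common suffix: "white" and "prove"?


Word 1: "white"
Word 2: "prove"
Comparing from end:
  Pos -1: 'e' == 'e'
  Pos -2: 't' != 'v' (stop)
LCS = "e" (length 1)
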